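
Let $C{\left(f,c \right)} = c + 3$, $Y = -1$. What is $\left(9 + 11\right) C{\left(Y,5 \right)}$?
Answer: $160$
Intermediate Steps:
$C{\left(f,c \right)} = 3 + c$
$\left(9 + 11\right) C{\left(Y,5 \right)} = \left(9 + 11\right) \left(3 + 5\right) = 20 \cdot 8 = 160$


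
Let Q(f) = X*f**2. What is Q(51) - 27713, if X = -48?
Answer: -152561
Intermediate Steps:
Q(f) = -48*f**2
Q(51) - 27713 = -48*51**2 - 27713 = -48*2601 - 27713 = -124848 - 27713 = -152561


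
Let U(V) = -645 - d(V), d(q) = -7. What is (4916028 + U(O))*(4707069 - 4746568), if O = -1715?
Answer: -194152989610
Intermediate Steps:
U(V) = -638 (U(V) = -645 - 1*(-7) = -645 + 7 = -638)
(4916028 + U(O))*(4707069 - 4746568) = (4916028 - 638)*(4707069 - 4746568) = 4915390*(-39499) = -194152989610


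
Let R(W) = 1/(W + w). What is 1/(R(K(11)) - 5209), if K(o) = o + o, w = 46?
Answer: -68/354211 ≈ -0.00019198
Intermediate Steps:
K(o) = 2*o
R(W) = 1/(46 + W) (R(W) = 1/(W + 46) = 1/(46 + W))
1/(R(K(11)) - 5209) = 1/(1/(46 + 2*11) - 5209) = 1/(1/(46 + 22) - 5209) = 1/(1/68 - 5209) = 1/(-354211/68) = -68/354211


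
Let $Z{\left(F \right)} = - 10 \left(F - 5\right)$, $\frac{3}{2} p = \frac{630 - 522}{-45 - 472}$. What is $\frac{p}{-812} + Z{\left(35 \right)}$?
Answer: $- \frac{31485282}{104951} \approx -300.0$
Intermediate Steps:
$p = - \frac{72}{517}$ ($p = \frac{2 \frac{630 - 522}{-45 - 472}}{3} = \frac{2 \frac{108}{-517}}{3} = \frac{2 \cdot 108 \left(- \frac{1}{517}\right)}{3} = \frac{2}{3} \left(- \frac{108}{517}\right) = - \frac{72}{517} \approx -0.13927$)
$Z{\left(F \right)} = 50 - 10 F$ ($Z{\left(F \right)} = - 10 \left(-5 + F\right) = 50 - 10 F$)
$\frac{p}{-812} + Z{\left(35 \right)} = - \frac{72}{517 \left(-812\right)} + \left(50 - 350\right) = \left(- \frac{72}{517}\right) \left(- \frac{1}{812}\right) + \left(50 - 350\right) = \frac{18}{104951} - 300 = - \frac{31485282}{104951}$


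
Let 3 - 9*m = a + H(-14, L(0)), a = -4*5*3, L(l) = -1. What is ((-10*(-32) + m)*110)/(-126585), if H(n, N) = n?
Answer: -65054/227853 ≈ -0.28551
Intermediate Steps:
a = -60 (a = -20*3 = -60)
m = 77/9 (m = ⅓ - (-60 - 14)/9 = ⅓ - ⅑*(-74) = ⅓ + 74/9 = 77/9 ≈ 8.5556)
((-10*(-32) + m)*110)/(-126585) = ((-10*(-32) + 77/9)*110)/(-126585) = ((320 + 77/9)*110)*(-1/126585) = ((2957/9)*110)*(-1/126585) = (325270/9)*(-1/126585) = -65054/227853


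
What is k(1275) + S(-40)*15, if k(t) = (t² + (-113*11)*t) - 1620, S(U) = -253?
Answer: 35385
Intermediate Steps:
k(t) = -1620 + t² - 1243*t (k(t) = (t² - 1243*t) - 1620 = -1620 + t² - 1243*t)
k(1275) + S(-40)*15 = (-1620 + 1275² - 1243*1275) - 253*15 = (-1620 + 1625625 - 1584825) - 3795 = 39180 - 3795 = 35385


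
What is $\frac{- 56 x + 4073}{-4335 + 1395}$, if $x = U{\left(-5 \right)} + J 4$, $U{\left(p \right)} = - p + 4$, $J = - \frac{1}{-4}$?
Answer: $- \frac{1171}{980} \approx -1.1949$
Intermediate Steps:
$J = \frac{1}{4}$ ($J = \left(-1\right) \left(- \frac{1}{4}\right) = \frac{1}{4} \approx 0.25$)
$U{\left(p \right)} = 4 - p$
$x = 10$ ($x = \left(4 - -5\right) + \frac{1}{4} \cdot 4 = \left(4 + 5\right) + 1 = 9 + 1 = 10$)
$\frac{- 56 x + 4073}{-4335 + 1395} = \frac{\left(-56\right) 10 + 4073}{-4335 + 1395} = \frac{-560 + 4073}{-2940} = 3513 \left(- \frac{1}{2940}\right) = - \frac{1171}{980}$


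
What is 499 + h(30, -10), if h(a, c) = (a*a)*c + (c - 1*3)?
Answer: -8514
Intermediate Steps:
h(a, c) = -3 + c + c*a² (h(a, c) = a²*c + (c - 3) = c*a² + (-3 + c) = -3 + c + c*a²)
499 + h(30, -10) = 499 + (-3 - 10 - 10*30²) = 499 + (-3 - 10 - 10*900) = 499 + (-3 - 10 - 9000) = 499 - 9013 = -8514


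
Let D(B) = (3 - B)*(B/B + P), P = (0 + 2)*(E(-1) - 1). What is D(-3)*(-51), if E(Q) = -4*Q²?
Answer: 2754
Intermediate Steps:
P = -10 (P = (0 + 2)*(-4*(-1)² - 1) = 2*(-4*1 - 1) = 2*(-4 - 1) = 2*(-5) = -10)
D(B) = -27 + 9*B (D(B) = (3 - B)*(B/B - 10) = (3 - B)*(1 - 10) = (3 - B)*(-9) = -27 + 9*B)
D(-3)*(-51) = (-27 + 9*(-3))*(-51) = (-27 - 27)*(-51) = -54*(-51) = 2754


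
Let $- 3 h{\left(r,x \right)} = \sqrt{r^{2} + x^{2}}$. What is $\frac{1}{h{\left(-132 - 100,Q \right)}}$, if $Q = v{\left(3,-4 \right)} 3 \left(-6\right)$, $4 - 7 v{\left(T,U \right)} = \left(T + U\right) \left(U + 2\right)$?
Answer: $- \frac{21 \sqrt{164917}}{659668} \approx -0.012928$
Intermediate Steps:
$v{\left(T,U \right)} = \frac{4}{7} - \frac{\left(2 + U\right) \left(T + U\right)}{7}$ ($v{\left(T,U \right)} = \frac{4}{7} - \frac{\left(T + U\right) \left(U + 2\right)}{7} = \frac{4}{7} - \frac{\left(T + U\right) \left(2 + U\right)}{7} = \frac{4}{7} - \frac{\left(2 + U\right) \left(T + U\right)}{7}$)
$Q = - \frac{36}{7}$ ($Q = \left(\frac{4}{7} - \frac{6}{7} - - \frac{8}{7} - \frac{\left(-4\right)^{2}}{7} - \frac{3}{7} \left(-4\right)\right) 3 \left(-6\right) = \left(\frac{4}{7} - \frac{6}{7} + \frac{8}{7} - \frac{16}{7} + \frac{12}{7}\right) 3 \left(-6\right) = \frac{2}{7} \cdot 3 \left(-6\right) = \frac{6}{7} \left(-6\right) = - \frac{36}{7} \approx -5.1429$)
$h{\left(r,x \right)} = - \frac{\sqrt{r^{2} + x^{2}}}{3}$
$\frac{1}{h{\left(-132 - 100,Q \right)}} = \frac{1}{\left(- \frac{1}{3}\right) \sqrt{\left(-132 - 100\right)^{2} + \left(- \frac{36}{7}\right)^{2}}} = \frac{1}{\left(- \frac{1}{3}\right) \sqrt{\left(-232\right)^{2} + \frac{1296}{49}}} = \frac{1}{\left(- \frac{1}{3}\right) \sqrt{53824 + \frac{1296}{49}}} = \frac{1}{\left(- \frac{1}{3}\right) \sqrt{\frac{2638672}{49}}} = \frac{1}{\left(- \frac{1}{3}\right) \frac{4 \sqrt{164917}}{7}} = \frac{1}{\left(- \frac{4}{21}\right) \sqrt{164917}} = - \frac{21 \sqrt{164917}}{659668}$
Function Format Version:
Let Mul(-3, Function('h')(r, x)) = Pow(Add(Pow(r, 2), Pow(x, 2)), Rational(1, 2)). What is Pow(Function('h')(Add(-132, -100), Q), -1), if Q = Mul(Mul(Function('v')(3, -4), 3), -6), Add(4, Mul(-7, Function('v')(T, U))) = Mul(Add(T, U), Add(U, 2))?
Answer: Mul(Rational(-21, 659668), Pow(164917, Rational(1, 2))) ≈ -0.012928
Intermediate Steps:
Function('v')(T, U) = Add(Rational(4, 7), Mul(Rational(-1, 7), Add(2, U), Add(T, U))) (Function('v')(T, U) = Add(Rational(4, 7), Mul(Rational(-1, 7), Mul(Add(T, U), Add(U, 2)))) = Add(Rational(4, 7), Mul(Rational(-1, 7), Mul(Add(T, U), Add(2, U)))) = Add(Rational(4, 7), Mul(Rational(-1, 7), Mul(Add(2, U), Add(T, U)))) = Add(Rational(4, 7), Mul(Rational(-1, 7), Add(2, U), Add(T, U))))
Q = Rational(-36, 7) (Q = Mul(Mul(Add(Rational(4, 7), Mul(Rational(-2, 7), 3), Mul(Rational(-2, 7), -4), Mul(Rational(-1, 7), Pow(-4, 2)), Mul(Rational(-1, 7), 3, -4)), 3), -6) = Mul(Mul(Add(Rational(4, 7), Rational(-6, 7), Rational(8, 7), Mul(Rational(-1, 7), 16), Rational(12, 7)), 3), -6) = Mul(Mul(Add(Rational(4, 7), Rational(-6, 7), Rational(8, 7), Rational(-16, 7), Rational(12, 7)), 3), -6) = Mul(Mul(Rational(2, 7), 3), -6) = Mul(Rational(6, 7), -6) = Rational(-36, 7) ≈ -5.1429)
Function('h')(r, x) = Mul(Rational(-1, 3), Pow(Add(Pow(r, 2), Pow(x, 2)), Rational(1, 2)))
Pow(Function('h')(Add(-132, -100), Q), -1) = Pow(Mul(Rational(-1, 3), Pow(Add(Pow(Add(-132, -100), 2), Pow(Rational(-36, 7), 2)), Rational(1, 2))), -1) = Pow(Mul(Rational(-1, 3), Pow(Add(Pow(-232, 2), Rational(1296, 49)), Rational(1, 2))), -1) = Pow(Mul(Rational(-1, 3), Pow(Add(53824, Rational(1296, 49)), Rational(1, 2))), -1) = Pow(Mul(Rational(-1, 3), Pow(Rational(2638672, 49), Rational(1, 2))), -1) = Pow(Mul(Rational(-1, 3), Mul(Rational(4, 7), Pow(164917, Rational(1, 2)))), -1) = Pow(Mul(Rational(-4, 21), Pow(164917, Rational(1, 2))), -1) = Mul(Rational(-21, 659668), Pow(164917, Rational(1, 2)))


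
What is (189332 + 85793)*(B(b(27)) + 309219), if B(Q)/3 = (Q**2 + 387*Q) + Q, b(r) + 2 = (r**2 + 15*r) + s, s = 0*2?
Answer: 1505247117375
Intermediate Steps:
s = 0
b(r) = -2 + r**2 + 15*r (b(r) = -2 + ((r**2 + 15*r) + 0) = -2 + (r**2 + 15*r) = -2 + r**2 + 15*r)
B(Q) = 3*Q**2 + 1164*Q (B(Q) = 3*((Q**2 + 387*Q) + Q) = 3*(Q**2 + 388*Q) = 3*Q**2 + 1164*Q)
(189332 + 85793)*(B(b(27)) + 309219) = (189332 + 85793)*(3*(-2 + 27**2 + 15*27)*(388 + (-2 + 27**2 + 15*27)) + 309219) = 275125*(3*(-2 + 729 + 405)*(388 + (-2 + 729 + 405)) + 309219) = 275125*(3*1132*(388 + 1132) + 309219) = 275125*(3*1132*1520 + 309219) = 275125*(5161920 + 309219) = 275125*5471139 = 1505247117375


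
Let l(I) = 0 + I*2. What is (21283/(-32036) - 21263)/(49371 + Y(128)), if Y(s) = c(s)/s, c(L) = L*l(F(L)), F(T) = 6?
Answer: -681202751/1582033788 ≈ -0.43059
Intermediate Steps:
l(I) = 2*I (l(I) = 0 + 2*I = 2*I)
c(L) = 12*L (c(L) = L*(2*6) = L*12 = 12*L)
Y(s) = 12 (Y(s) = (12*s)/s = 12)
(21283/(-32036) - 21263)/(49371 + Y(128)) = (21283/(-32036) - 21263)/(49371 + 12) = (21283*(-1/32036) - 21263)/49383 = (-21283/32036 - 21263)*(1/49383) = -681202751/32036*1/49383 = -681202751/1582033788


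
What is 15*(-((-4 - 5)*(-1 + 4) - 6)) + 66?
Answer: 561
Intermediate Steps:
15*(-((-4 - 5)*(-1 + 4) - 6)) + 66 = 15*(-(-9*3 - 6)) + 66 = 15*(-(-27 - 6)) + 66 = 15*(-1*(-33)) + 66 = 15*33 + 66 = 495 + 66 = 561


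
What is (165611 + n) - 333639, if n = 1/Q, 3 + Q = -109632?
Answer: -18421749781/109635 ≈ -1.6803e+5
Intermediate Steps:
Q = -109635 (Q = -3 - 109632 = -109635)
n = -1/109635 (n = 1/(-109635) = -1/109635 ≈ -9.1212e-6)
(165611 + n) - 333639 = (165611 - 1/109635) - 333639 = 18156761984/109635 - 333639 = -18421749781/109635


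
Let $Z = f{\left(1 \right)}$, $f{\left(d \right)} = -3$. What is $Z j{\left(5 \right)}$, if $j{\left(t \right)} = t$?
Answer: $-15$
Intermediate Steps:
$Z = -3$
$Z j{\left(5 \right)} = \left(-3\right) 5 = -15$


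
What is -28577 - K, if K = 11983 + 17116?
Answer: -57676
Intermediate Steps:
K = 29099
-28577 - K = -28577 - 1*29099 = -28577 - 29099 = -57676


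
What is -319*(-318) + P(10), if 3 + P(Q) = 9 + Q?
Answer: 101458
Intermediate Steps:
P(Q) = 6 + Q (P(Q) = -3 + (9 + Q) = 6 + Q)
-319*(-318) + P(10) = -319*(-318) + (6 + 10) = 101442 + 16 = 101458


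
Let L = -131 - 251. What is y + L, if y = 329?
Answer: -53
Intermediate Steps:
L = -382
y + L = 329 - 382 = -53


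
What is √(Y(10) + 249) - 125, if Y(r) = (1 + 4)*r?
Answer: -125 + √299 ≈ -107.71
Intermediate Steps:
Y(r) = 5*r
√(Y(10) + 249) - 125 = √(5*10 + 249) - 125 = √(50 + 249) - 125 = √299 - 125 = -125 + √299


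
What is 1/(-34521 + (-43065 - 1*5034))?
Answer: -1/82620 ≈ -1.2104e-5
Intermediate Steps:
1/(-34521 + (-43065 - 1*5034)) = 1/(-34521 + (-43065 - 5034)) = 1/(-34521 - 48099) = 1/(-82620) = -1/82620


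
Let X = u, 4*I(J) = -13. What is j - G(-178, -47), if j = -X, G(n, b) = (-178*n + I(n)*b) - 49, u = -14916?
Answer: -67487/4 ≈ -16872.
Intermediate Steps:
I(J) = -13/4 (I(J) = (¼)*(-13) = -13/4)
X = -14916
G(n, b) = -49 - 178*n - 13*b/4 (G(n, b) = (-178*n - 13*b/4) - 49 = -49 - 178*n - 13*b/4)
j = 14916 (j = -1*(-14916) = 14916)
j - G(-178, -47) = 14916 - (-49 - 178*(-178) - 13/4*(-47)) = 14916 - (-49 + 31684 + 611/4) = 14916 - 1*127151/4 = 14916 - 127151/4 = -67487/4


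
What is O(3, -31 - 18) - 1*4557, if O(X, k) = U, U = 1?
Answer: -4556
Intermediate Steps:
O(X, k) = 1
O(3, -31 - 18) - 1*4557 = 1 - 1*4557 = 1 - 4557 = -4556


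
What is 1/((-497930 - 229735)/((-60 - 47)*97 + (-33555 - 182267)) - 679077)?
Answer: -226201/153607168812 ≈ -1.4726e-6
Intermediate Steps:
1/((-497930 - 229735)/((-60 - 47)*97 + (-33555 - 182267)) - 679077) = 1/(-727665/(-107*97 - 215822) - 679077) = 1/(-727665/(-10379 - 215822) - 679077) = 1/(-727665/(-226201) - 679077) = 1/(-727665*(-1/226201) - 679077) = 1/(727665/226201 - 679077) = 1/(-153607168812/226201) = -226201/153607168812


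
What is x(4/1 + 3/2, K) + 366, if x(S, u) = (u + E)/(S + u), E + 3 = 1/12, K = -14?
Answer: 37535/102 ≈ 367.99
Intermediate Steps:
E = -35/12 (E = -3 + 1/12 = -35/12 ≈ -2.9167)
x(S, u) = (-35/12 + u)/(S + u) (x(S, u) = (u - 35/12)/(S + u) = (-35/12 + u)/(S + u))
x(4/1 + 3/2, K) + 366 = (-35/12 - 14)/((4/1 + 3/2) - 14) + 366 = -203/12/((4*1 + 3*(1/2)) - 14) + 366 = -203/12/((4 + 3/2) - 14) + 366 = -203/12/(11/2 - 14) + 366 = -203/12/(-17/2) + 366 = -2/17*(-203/12) + 366 = 203/102 + 366 = 37535/102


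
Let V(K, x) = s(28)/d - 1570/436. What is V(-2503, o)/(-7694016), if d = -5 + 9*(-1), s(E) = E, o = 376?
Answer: 37/50827136 ≈ 7.2796e-7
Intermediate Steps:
d = -14 (d = -5 - 9 = -14)
V(K, x) = -1221/218 (V(K, x) = 28/(-14) - 1570/436 = 28*(-1/14) - 1570*1/436 = -2 - 785/218 = -1221/218)
V(-2503, o)/(-7694016) = -1221/218/(-7694016) = -1221/218*(-1/7694016) = 37/50827136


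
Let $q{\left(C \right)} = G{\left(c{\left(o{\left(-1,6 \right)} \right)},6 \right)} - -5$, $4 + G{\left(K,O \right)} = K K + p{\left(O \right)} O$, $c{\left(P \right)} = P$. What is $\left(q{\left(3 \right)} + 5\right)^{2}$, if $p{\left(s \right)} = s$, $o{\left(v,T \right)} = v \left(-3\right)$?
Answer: $2601$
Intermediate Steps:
$o{\left(v,T \right)} = - 3 v$
$G{\left(K,O \right)} = -4 + K^{2} + O^{2}$ ($G{\left(K,O \right)} = -4 + \left(K K + O O\right) = -4 + \left(K^{2} + O^{2}\right) = -4 + K^{2} + O^{2}$)
$q{\left(C \right)} = 46$ ($q{\left(C \right)} = \left(-4 + \left(\left(-3\right) \left(-1\right)\right)^{2} + 6^{2}\right) - -5 = \left(-4 + 3^{2} + 36\right) + 5 = \left(-4 + 9 + 36\right) + 5 = 41 + 5 = 46$)
$\left(q{\left(3 \right)} + 5\right)^{2} = \left(46 + 5\right)^{2} = 51^{2} = 2601$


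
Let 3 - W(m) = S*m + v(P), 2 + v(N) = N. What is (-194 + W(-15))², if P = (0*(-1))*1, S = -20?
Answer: 239121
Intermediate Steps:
P = 0 (P = 0*1 = 0)
v(N) = -2 + N
W(m) = 5 + 20*m (W(m) = 3 - (-20*m + (-2 + 0)) = 3 - (-20*m - 2) = 3 - (-2 - 20*m) = 3 + (2 + 20*m) = 5 + 20*m)
(-194 + W(-15))² = (-194 + (5 + 20*(-15)))² = (-194 + (5 - 300))² = (-194 - 295)² = (-489)² = 239121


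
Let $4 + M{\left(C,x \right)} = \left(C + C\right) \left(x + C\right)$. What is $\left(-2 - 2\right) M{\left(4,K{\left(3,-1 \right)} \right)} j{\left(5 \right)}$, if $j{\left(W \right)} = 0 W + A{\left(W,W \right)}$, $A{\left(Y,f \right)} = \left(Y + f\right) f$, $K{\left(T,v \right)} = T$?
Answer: $-10400$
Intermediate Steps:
$A{\left(Y,f \right)} = f \left(Y + f\right)$
$j{\left(W \right)} = 2 W^{2}$ ($j{\left(W \right)} = 0 W + W \left(W + W\right) = 0 + W 2 W = 0 + 2 W^{2} = 2 W^{2}$)
$M{\left(C,x \right)} = -4 + 2 C \left(C + x\right)$ ($M{\left(C,x \right)} = -4 + \left(C + C\right) \left(x + C\right) = -4 + 2 C \left(C + x\right)$)
$\left(-2 - 2\right) M{\left(4,K{\left(3,-1 \right)} \right)} j{\left(5 \right)} = \left(-2 - 2\right) \left(-4 + 2 \cdot 4^{2} + 2 \cdot 4 \cdot 3\right) 2 \cdot 5^{2} = \left(-2 - 2\right) \left(-4 + 2 \cdot 16 + 24\right) 2 \cdot 25 = - 4 \left(-4 + 32 + 24\right) 50 = \left(-4\right) 52 \cdot 50 = \left(-208\right) 50 = -10400$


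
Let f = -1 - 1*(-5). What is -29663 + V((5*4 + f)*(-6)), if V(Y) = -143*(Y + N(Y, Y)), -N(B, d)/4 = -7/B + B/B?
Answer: -304963/36 ≈ -8471.2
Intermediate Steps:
N(B, d) = -4 + 28/B (N(B, d) = -4*(-7/B + B/B) = -4*(-7/B + 1) = -4*(1 - 7/B) = -4 + 28/B)
f = 4 (f = -1 + 5 = 4)
V(Y) = 572 - 4004/Y - 143*Y (V(Y) = -143*(Y + (-4 + 28/Y)) = -143*(-4 + Y + 28/Y) = 572 - 4004/Y - 143*Y)
-29663 + V((5*4 + f)*(-6)) = -29663 + (572 - 4004*(-1/(6*(5*4 + 4))) - 143*(5*4 + 4)*(-6)) = -29663 + (572 - 4004*(-1/(6*(20 + 4))) - 143*(20 + 4)*(-6)) = -29663 + (572 - 4004/(24*(-6)) - 3432*(-6)) = -29663 + (572 - 4004/(-144) - 143*(-144)) = -29663 + (572 - 4004*(-1/144) + 20592) = -29663 + (572 + 1001/36 + 20592) = -29663 + 762905/36 = -304963/36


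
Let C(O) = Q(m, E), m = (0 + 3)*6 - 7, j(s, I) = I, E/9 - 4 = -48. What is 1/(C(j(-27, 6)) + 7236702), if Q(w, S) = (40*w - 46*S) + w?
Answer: 1/7255369 ≈ 1.3783e-7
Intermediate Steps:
E = -396 (E = 36 + 9*(-48) = 36 - 432 = -396)
m = 11 (m = 3*6 - 7 = 18 - 7 = 11)
Q(w, S) = -46*S + 41*w (Q(w, S) = (-46*S + 40*w) + w = -46*S + 41*w)
C(O) = 18667 (C(O) = -46*(-396) + 41*11 = 18216 + 451 = 18667)
1/(C(j(-27, 6)) + 7236702) = 1/(18667 + 7236702) = 1/7255369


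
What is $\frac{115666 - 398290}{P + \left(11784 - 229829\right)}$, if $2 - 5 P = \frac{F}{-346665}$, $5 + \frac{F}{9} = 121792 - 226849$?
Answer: $\frac{163293081600}{125981033951} \approx 1.2962$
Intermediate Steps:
$F = -945558$ ($F = -45 + 9 \left(121792 - 226849\right) = -45 + 9 \left(-105057\right) = -45 - 945513 = -945558$)
$P = - \frac{84076}{577775}$ ($P = \frac{2}{5} - \frac{\left(-945558\right) \frac{1}{-346665}}{5} = \frac{2}{5} - \frac{\left(-945558\right) \left(- \frac{1}{346665}\right)}{5} = \frac{2}{5} - \frac{315186}{577775} = - \frac{84076}{577775} \approx -0.14552$)
$\frac{115666 - 398290}{P + \left(11784 - 229829\right)} = \frac{115666 - 398290}{- \frac{84076}{577775} + \left(11784 - 229829\right)} = - \frac{282624}{- \frac{84076}{577775} - 218045} = - \frac{282624}{- \frac{125981033951}{577775}} = \left(-282624\right) \left(- \frac{577775}{125981033951}\right) = \frac{163293081600}{125981033951}$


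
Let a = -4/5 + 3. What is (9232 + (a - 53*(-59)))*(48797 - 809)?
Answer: 2965946328/5 ≈ 5.9319e+8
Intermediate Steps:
a = 11/5 (a = -4/5 + 3 = 11/5 ≈ 2.2000)
(9232 + (a - 53*(-59)))*(48797 - 809) = (9232 + (11/5 - 53*(-59)))*(48797 - 809) = (9232 + (11/5 + 3127))*47988 = (9232 + 15646/5)*47988 = (61806/5)*47988 = 2965946328/5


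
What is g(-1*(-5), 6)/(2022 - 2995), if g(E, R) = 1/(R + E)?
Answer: -1/10703 ≈ -9.3432e-5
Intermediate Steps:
g(E, R) = 1/(E + R)
g(-1*(-5), 6)/(2022 - 2995) = 1/((2022 - 2995)*(-1*(-5) + 6)) = 1/((-973)*(5 + 6)) = -1/973/11 = -1/973*1/11 = -1/10703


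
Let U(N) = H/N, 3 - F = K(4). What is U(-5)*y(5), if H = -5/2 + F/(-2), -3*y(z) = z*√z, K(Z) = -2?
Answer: -5*√5/3 ≈ -3.7268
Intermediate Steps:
F = 5 (F = 3 - 1*(-2) = 3 + 2 = 5)
y(z) = -z^(3/2)/3 (y(z) = -z*√z/3 = -z^(3/2)/3)
H = -5 (H = -5/2 + 5/(-2) = -5*½ + 5*(-½) = -5/2 - 5/2 = -5)
U(N) = -5/N
U(-5)*y(5) = (-5/(-5))*(-5*√5/3) = (-5*(-⅕))*(-5*√5/3) = 1*(-5*√5/3) = -5*√5/3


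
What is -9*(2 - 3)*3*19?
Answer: 513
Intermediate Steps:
-9*(2 - 3)*3*19 = -(-9)*3*19 = -9*(-3)*19 = 27*19 = 513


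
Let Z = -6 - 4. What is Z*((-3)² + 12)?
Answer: -210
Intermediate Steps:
Z = -10
Z*((-3)² + 12) = -10*((-3)² + 12) = -10*(9 + 12) = -10*21 = -210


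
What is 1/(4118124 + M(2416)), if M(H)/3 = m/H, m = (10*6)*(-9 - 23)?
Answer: 151/621836364 ≈ 2.4283e-7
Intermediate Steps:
m = -1920 (m = 60*(-32) = -1920)
M(H) = -5760/H (M(H) = 3*(-1920/H) = -5760/H)
1/(4118124 + M(2416)) = 1/(4118124 - 5760/2416) = 1/(4118124 - 5760*1/2416) = 1/(4118124 - 360/151) = 1/(621836364/151) = 151/621836364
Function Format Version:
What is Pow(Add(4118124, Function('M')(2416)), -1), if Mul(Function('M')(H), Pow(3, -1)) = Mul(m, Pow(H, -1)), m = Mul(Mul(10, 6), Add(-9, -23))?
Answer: Rational(151, 621836364) ≈ 2.4283e-7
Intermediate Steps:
m = -1920 (m = Mul(60, -32) = -1920)
Function('M')(H) = Mul(-5760, Pow(H, -1)) (Function('M')(H) = Mul(3, Mul(-1920, Pow(H, -1))) = Mul(-5760, Pow(H, -1)))
Pow(Add(4118124, Function('M')(2416)), -1) = Pow(Add(4118124, Mul(-5760, Pow(2416, -1))), -1) = Pow(Add(4118124, Mul(-5760, Rational(1, 2416))), -1) = Pow(Add(4118124, Rational(-360, 151)), -1) = Pow(Rational(621836364, 151), -1) = Rational(151, 621836364)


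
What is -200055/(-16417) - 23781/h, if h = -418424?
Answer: 84098225997/6869266808 ≈ 12.243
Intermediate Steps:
-200055/(-16417) - 23781/h = -200055/(-16417) - 23781/(-418424) = -200055*(-1/16417) - 23781*(-1/418424) = 200055/16417 + 23781/418424 = 84098225997/6869266808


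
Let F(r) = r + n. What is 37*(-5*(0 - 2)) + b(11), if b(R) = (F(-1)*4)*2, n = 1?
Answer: 370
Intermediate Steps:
F(r) = 1 + r (F(r) = r + 1 = 1 + r)
b(R) = 0 (b(R) = ((1 - 1)*4)*2 = (0*4)*2 = 0*2 = 0)
37*(-5*(0 - 2)) + b(11) = 37*(-5*(0 - 2)) + 0 = 37*(-5*(-2)) + 0 = 37*10 + 0 = 370 + 0 = 370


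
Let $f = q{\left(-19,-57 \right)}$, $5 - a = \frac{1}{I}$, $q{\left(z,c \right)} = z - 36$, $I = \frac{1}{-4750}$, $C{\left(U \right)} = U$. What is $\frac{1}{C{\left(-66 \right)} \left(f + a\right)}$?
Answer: $- \frac{1}{310200} \approx -3.2237 \cdot 10^{-6}$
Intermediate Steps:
$I = - \frac{1}{4750} \approx -0.00021053$
$q{\left(z,c \right)} = -36 + z$ ($q{\left(z,c \right)} = z - 36 = -36 + z$)
$a = 4755$ ($a = 5 - \frac{1}{- \frac{1}{4750}} = 5 - -4750 = 5 + 4750 = 4755$)
$f = -55$ ($f = -36 - 19 = -55$)
$\frac{1}{C{\left(-66 \right)} \left(f + a\right)} = \frac{1}{\left(-66\right) \left(-55 + 4755\right)} = - \frac{1}{66 \cdot 4700} = \left(- \frac{1}{66}\right) \frac{1}{4700} = - \frac{1}{310200}$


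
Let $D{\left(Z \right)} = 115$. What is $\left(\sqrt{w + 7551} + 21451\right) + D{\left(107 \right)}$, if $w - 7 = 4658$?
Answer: $21566 + 2 \sqrt{3054} \approx 21677.0$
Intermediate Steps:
$w = 4665$ ($w = 7 + 4658 = 4665$)
$\left(\sqrt{w + 7551} + 21451\right) + D{\left(107 \right)} = \left(\sqrt{4665 + 7551} + 21451\right) + 115 = \left(\sqrt{12216} + 21451\right) + 115 = \left(2 \sqrt{3054} + 21451\right) + 115 = \left(21451 + 2 \sqrt{3054}\right) + 115 = 21566 + 2 \sqrt{3054}$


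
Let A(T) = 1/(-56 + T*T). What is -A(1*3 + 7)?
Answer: -1/44 ≈ -0.022727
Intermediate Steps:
A(T) = 1/(-56 + T²)
-A(1*3 + 7) = -1/(-56 + (1*3 + 7)²) = -1/(-56 + (3 + 7)²) = -1/(-56 + 10²) = -1/(-56 + 100) = -1/44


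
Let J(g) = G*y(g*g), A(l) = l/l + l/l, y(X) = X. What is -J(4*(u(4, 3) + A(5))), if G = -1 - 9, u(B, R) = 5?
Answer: 7840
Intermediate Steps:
G = -10
A(l) = 2 (A(l) = 1 + 1 = 2)
J(g) = -10*g² (J(g) = -10*g*g = -10*g²)
-J(4*(u(4, 3) + A(5))) = -(-10)*(4*(5 + 2))² = -(-10)*(4*7)² = -(-10)*28² = -(-10)*784 = -1*(-7840) = 7840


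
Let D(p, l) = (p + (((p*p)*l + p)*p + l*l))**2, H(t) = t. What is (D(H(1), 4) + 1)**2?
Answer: 235225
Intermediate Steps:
D(p, l) = (p + l**2 + p*(p + l*p**2))**2 (D(p, l) = (p + ((p**2*l + p)*p + l**2))**2 = (p + ((l*p**2 + p)*p + l**2))**2 = (p + ((p + l*p**2)*p + l**2))**2 = (p + (p*(p + l*p**2) + l**2))**2 = (p + (l**2 + p*(p + l*p**2)))**2 = (p + l**2 + p*(p + l*p**2))**2)
(D(H(1), 4) + 1)**2 = ((1 + 4**2 + 1**2 + 4*1**3)**2 + 1)**2 = ((1 + 16 + 1 + 4*1)**2 + 1)**2 = ((1 + 16 + 1 + 4)**2 + 1)**2 = (22**2 + 1)**2 = (484 + 1)**2 = 485**2 = 235225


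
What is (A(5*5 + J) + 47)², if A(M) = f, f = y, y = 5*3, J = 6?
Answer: 3844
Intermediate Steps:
y = 15
f = 15
A(M) = 15
(A(5*5 + J) + 47)² = (15 + 47)² = 62² = 3844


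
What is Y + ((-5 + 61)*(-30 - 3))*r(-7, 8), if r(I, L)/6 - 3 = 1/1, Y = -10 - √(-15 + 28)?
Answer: -44362 - √13 ≈ -44366.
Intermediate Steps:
Y = -10 - √13 ≈ -13.606
r(I, L) = 24 (r(I, L) = 18 + 6/1 = 18 + 6*1 = 18 + 6 = 24)
Y + ((-5 + 61)*(-30 - 3))*r(-7, 8) = (-10 - √13) + ((-5 + 61)*(-30 - 3))*24 = (-10 - √13) + (56*(-33))*24 = (-10 - √13) - 1848*24 = (-10 - √13) - 44352 = -44362 - √13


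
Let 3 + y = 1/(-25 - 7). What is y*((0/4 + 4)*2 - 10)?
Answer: 97/16 ≈ 6.0625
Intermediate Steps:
y = -97/32 (y = -3 + 1/(-25 - 7) = -3 + 1/(-32) = -3 - 1/32 = -97/32 ≈ -3.0313)
y*((0/4 + 4)*2 - 10) = -97*((0/4 + 4)*2 - 10)/32 = -97*((0*(1/4) + 4)*2 - 10)/32 = -97*((0 + 4)*2 - 10)/32 = -97*(4*2 - 10)/32 = -97*(8 - 10)/32 = -97/32*(-2) = 97/16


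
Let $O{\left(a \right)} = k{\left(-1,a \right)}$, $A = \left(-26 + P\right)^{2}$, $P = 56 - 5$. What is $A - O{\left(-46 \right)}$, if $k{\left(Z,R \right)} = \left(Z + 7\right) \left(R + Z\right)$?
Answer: $907$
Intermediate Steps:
$P = 51$
$k{\left(Z,R \right)} = \left(7 + Z\right) \left(R + Z\right)$
$A = 625$ ($A = \left(-26 + 51\right)^{2} = 25^{2} = 625$)
$O{\left(a \right)} = -6 + 6 a$ ($O{\left(a \right)} = \left(-1\right)^{2} + 7 a + 7 \left(-1\right) + a \left(-1\right) = 1 + 7 a - 7 - a = -6 + 6 a$)
$A - O{\left(-46 \right)} = 625 - \left(-6 + 6 \left(-46\right)\right) = 625 - \left(-6 - 276\right) = 625 - -282 = 625 + 282 = 907$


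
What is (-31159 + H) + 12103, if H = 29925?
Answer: 10869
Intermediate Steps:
(-31159 + H) + 12103 = (-31159 + 29925) + 12103 = -1234 + 12103 = 10869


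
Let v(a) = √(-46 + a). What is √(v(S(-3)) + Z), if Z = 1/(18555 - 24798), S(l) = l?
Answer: √(-6243 + 272825343*I)/6243 ≈ 1.8708 + 1.8708*I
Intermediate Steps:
Z = -1/6243 (Z = 1/(-6243) = -1/6243 ≈ -0.00016018)
√(v(S(-3)) + Z) = √(√(-46 - 3) - 1/6243) = √(√(-49) - 1/6243) = √(7*I - 1/6243) = √(-1/6243 + 7*I)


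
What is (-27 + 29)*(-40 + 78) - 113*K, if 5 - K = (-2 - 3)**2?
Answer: 2336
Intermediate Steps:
K = -20 (K = 5 - (-2 - 3)**2 = 5 - 1*(-5)**2 = 5 - 1*25 = 5 - 25 = -20)
(-27 + 29)*(-40 + 78) - 113*K = (-27 + 29)*(-40 + 78) - 113*(-20) = 2*38 + 2260 = 76 + 2260 = 2336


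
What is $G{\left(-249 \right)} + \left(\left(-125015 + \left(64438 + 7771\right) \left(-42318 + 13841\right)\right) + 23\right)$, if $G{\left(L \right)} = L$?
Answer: $-2056420934$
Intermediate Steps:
$G{\left(-249 \right)} + \left(\left(-125015 + \left(64438 + 7771\right) \left(-42318 + 13841\right)\right) + 23\right) = -249 + \left(\left(-125015 + \left(64438 + 7771\right) \left(-42318 + 13841\right)\right) + 23\right) = -249 + \left(\left(-125015 + 72209 \left(-28477\right)\right) + 23\right) = -249 + \left(\left(-125015 - 2056295693\right) + 23\right) = -249 + \left(-2056420708 + 23\right) = -249 - 2056420685 = -2056420934$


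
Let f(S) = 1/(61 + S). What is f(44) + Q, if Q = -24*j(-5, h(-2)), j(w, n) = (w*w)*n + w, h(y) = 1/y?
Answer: 44101/105 ≈ 420.01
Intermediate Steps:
j(w, n) = w + n*w**2 (j(w, n) = w**2*n + w = n*w**2 + w = w + n*w**2)
Q = 420 (Q = -(-120)*(1 - 5/(-2)) = -(-120)*(1 - 1/2*(-5)) = -(-120)*(1 + 5/2) = -(-120)*7/2 = -24*(-35/2) = 420)
f(44) + Q = 1/(61 + 44) + 420 = 1/105 + 420 = 44101/105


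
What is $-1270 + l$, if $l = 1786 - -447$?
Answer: $963$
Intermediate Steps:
$l = 2233$ ($l = 1786 + 447 = 2233$)
$-1270 + l = -1270 + 2233 = 963$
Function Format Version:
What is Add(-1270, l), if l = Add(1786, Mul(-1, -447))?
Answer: 963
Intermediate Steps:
l = 2233 (l = Add(1786, 447) = 2233)
Add(-1270, l) = Add(-1270, 2233) = 963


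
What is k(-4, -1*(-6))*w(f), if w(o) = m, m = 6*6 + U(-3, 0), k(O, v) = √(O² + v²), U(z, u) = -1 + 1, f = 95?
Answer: 72*√13 ≈ 259.60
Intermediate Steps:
U(z, u) = 0
m = 36 (m = 6*6 + 0 = 36 + 0 = 36)
w(o) = 36
k(-4, -1*(-6))*w(f) = √((-4)² + (-1*(-6))²)*36 = √(16 + 6²)*36 = √(16 + 36)*36 = √52*36 = (2*√13)*36 = 72*√13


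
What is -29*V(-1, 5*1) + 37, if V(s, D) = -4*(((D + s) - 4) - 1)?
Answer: -79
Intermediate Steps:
V(s, D) = 20 - 4*D - 4*s (V(s, D) = -4*((-4 + D + s) - 1) = -4*(-5 + D + s) = 20 - 4*D - 4*s)
-29*V(-1, 5*1) + 37 = -29*(20 - 20 - 4*(-1)) + 37 = -29*(20 - 4*5 + 4) + 37 = -29*(20 - 20 + 4) + 37 = -29*4 + 37 = -116 + 37 = -79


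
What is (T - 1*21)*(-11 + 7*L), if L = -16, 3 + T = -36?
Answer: 7380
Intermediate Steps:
T = -39 (T = -3 - 36 = -39)
(T - 1*21)*(-11 + 7*L) = (-39 - 1*21)*(-11 + 7*(-16)) = (-39 - 21)*(-11 - 112) = -60*(-123) = 7380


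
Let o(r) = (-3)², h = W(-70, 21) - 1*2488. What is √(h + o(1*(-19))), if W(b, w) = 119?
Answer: 2*I*√590 ≈ 48.58*I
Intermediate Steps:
h = -2369 (h = 119 - 1*2488 = 119 - 2488 = -2369)
o(r) = 9
√(h + o(1*(-19))) = √(-2369 + 9) = √(-2360) = 2*I*√590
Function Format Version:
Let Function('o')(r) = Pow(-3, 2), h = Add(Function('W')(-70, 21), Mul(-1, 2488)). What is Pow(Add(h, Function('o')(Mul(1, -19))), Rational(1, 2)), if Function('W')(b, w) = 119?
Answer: Mul(2, I, Pow(590, Rational(1, 2))) ≈ Mul(48.580, I)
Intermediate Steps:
h = -2369 (h = Add(119, Mul(-1, 2488)) = Add(119, -2488) = -2369)
Function('o')(r) = 9
Pow(Add(h, Function('o')(Mul(1, -19))), Rational(1, 2)) = Pow(Add(-2369, 9), Rational(1, 2)) = Pow(-2360, Rational(1, 2)) = Mul(2, I, Pow(590, Rational(1, 2)))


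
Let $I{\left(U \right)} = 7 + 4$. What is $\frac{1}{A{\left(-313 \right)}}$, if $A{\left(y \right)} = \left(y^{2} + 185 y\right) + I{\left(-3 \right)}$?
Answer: $\frac{1}{40075} \approx 2.4953 \cdot 10^{-5}$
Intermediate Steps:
$I{\left(U \right)} = 11$
$A{\left(y \right)} = 11 + y^{2} + 185 y$ ($A{\left(y \right)} = \left(y^{2} + 185 y\right) + 11 = 11 + y^{2} + 185 y$)
$\frac{1}{A{\left(-313 \right)}} = \frac{1}{11 + \left(-313\right)^{2} + 185 \left(-313\right)} = \frac{1}{11 + 97969 - 57905} = \frac{1}{40075}$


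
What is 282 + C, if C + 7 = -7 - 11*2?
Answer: 246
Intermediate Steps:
C = -36 (C = -7 + (-7 - 11*2) = -7 + (-7 - 22) = -7 - 29 = -36)
282 + C = 282 - 36 = 246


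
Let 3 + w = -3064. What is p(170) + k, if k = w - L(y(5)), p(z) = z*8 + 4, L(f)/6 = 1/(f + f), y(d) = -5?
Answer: -8512/5 ≈ -1702.4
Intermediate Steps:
w = -3067 (w = -3 - 3064 = -3067)
L(f) = 3/f (L(f) = 6/(f + f) = 6/((2*f)) = 6*(1/(2*f)) = 3/f)
p(z) = 4 + 8*z (p(z) = 8*z + 4 = 4 + 8*z)
k = -15332/5 (k = -3067 - 3/(-5) = -3067 - 3*(-1)/5 = -3067 - 1*(-⅗) = -3067 + ⅗ = -15332/5 ≈ -3066.4)
p(170) + k = (4 + 8*170) - 15332/5 = (4 + 1360) - 15332/5 = 1364 - 15332/5 = -8512/5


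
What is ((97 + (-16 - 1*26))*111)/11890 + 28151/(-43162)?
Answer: -3560569/25659809 ≈ -0.13876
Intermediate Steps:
((97 + (-16 - 1*26))*111)/11890 + 28151/(-43162) = ((97 + (-16 - 26))*111)*(1/11890) + 28151*(-1/43162) = ((97 - 42)*111)*(1/11890) - 28151/43162 = (55*111)*(1/11890) - 28151/43162 = 6105*(1/11890) - 28151/43162 = 1221/2378 - 28151/43162 = -3560569/25659809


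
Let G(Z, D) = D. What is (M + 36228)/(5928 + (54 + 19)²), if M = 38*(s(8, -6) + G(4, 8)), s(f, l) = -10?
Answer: 36152/11257 ≈ 3.2115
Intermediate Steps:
M = -76 (M = 38*(-10 + 8) = 38*(-2) = -76)
(M + 36228)/(5928 + (54 + 19)²) = (-76 + 36228)/(5928 + (54 + 19)²) = 36152/(5928 + 73²) = 36152/(5928 + 5329) = 36152/11257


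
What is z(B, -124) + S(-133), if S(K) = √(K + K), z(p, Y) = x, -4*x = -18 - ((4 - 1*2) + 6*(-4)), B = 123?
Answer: -1 + I*√266 ≈ -1.0 + 16.31*I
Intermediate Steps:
x = -1 (x = -(-18 - ((4 - 1*2) + 6*(-4)))/4 = -(-18 - ((4 - 2) - 24))/4 = -(-18 - (2 - 24))/4 = -(-18 - 1*(-22))/4 = -(-18 + 22)/4 = -¼*4 = -1)
z(p, Y) = -1
S(K) = √2*√K (S(K) = √(2*K) = √2*√K)
z(B, -124) + S(-133) = -1 + √2*√(-133) = -1 + √2*(I*√133) = -1 + I*√266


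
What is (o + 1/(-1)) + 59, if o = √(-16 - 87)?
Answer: 58 + I*√103 ≈ 58.0 + 10.149*I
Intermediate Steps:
o = I*√103 (o = √(-103) = I*√103 ≈ 10.149*I)
(o + 1/(-1)) + 59 = (I*√103 + 1/(-1)) + 59 = (I*√103 - 1) + 59 = (-1 + I*√103) + 59 = 58 + I*√103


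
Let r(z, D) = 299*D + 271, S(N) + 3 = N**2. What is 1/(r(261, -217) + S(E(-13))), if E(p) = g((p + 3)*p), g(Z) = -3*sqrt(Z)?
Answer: -1/63445 ≈ -1.5762e-5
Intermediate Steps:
E(p) = -3*sqrt(p*(3 + p)) (E(p) = -3*sqrt(p*(p + 3)) = -3*sqrt(p*(3 + p)))
S(N) = -3 + N**2
r(z, D) = 271 + 299*D
1/(r(261, -217) + S(E(-13))) = 1/((271 + 299*(-217)) + (-3 + (-3*sqrt(130))**2)) = 1/((271 - 64883) + (-3 + (-3*sqrt(130))**2)) = 1/(-64612 + (-3 + (-3*sqrt(130))**2)) = 1/(-64612 + (-3 + 1170)) = 1/(-64612 + 1167) = 1/(-63445) = -1/63445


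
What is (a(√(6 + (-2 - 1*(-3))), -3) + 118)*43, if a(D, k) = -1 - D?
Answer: 5031 - 43*√7 ≈ 4917.2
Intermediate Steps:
(a(√(6 + (-2 - 1*(-3))), -3) + 118)*43 = ((-1 - √(6 + (-2 - 1*(-3)))) + 118)*43 = ((-1 - √(6 + (-2 + 3))) + 118)*43 = ((-1 - √(6 + 1)) + 118)*43 = ((-1 - √7) + 118)*43 = (117 - √7)*43 = 5031 - 43*√7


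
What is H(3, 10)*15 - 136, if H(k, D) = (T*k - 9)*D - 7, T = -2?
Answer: -2491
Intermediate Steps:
H(k, D) = -7 + D*(-9 - 2*k) (H(k, D) = (-2*k - 9)*D - 7 = (-9 - 2*k)*D - 7 = D*(-9 - 2*k) - 7 = -7 + D*(-9 - 2*k))
H(3, 10)*15 - 136 = (-7 - 9*10 - 2*10*3)*15 - 136 = (-7 - 90 - 60)*15 - 136 = -157*15 - 136 = -2355 - 136 = -2491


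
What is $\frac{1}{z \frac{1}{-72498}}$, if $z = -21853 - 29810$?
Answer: $\frac{24166}{17221} \approx 1.4033$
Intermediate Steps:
$z = -51663$ ($z = -21853 - 29810 = -51663$)
$\frac{1}{z \frac{1}{-72498}} = \frac{1}{\left(-51663\right) \frac{1}{-72498}} = \frac{1}{\left(-51663\right) \left(- \frac{1}{72498}\right)} = \frac{1}{\frac{17221}{24166}} = \frac{24166}{17221}$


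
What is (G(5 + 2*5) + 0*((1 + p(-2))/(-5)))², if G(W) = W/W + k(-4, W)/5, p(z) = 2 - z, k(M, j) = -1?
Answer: 16/25 ≈ 0.64000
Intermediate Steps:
G(W) = ⅘ (G(W) = W/W - 1/5 = 1 - 1*⅕ = 1 - ⅕ = ⅘)
(G(5 + 2*5) + 0*((1 + p(-2))/(-5)))² = (⅘ + 0*((1 + (2 - 1*(-2)))/(-5)))² = (⅘ + 0*((1 + (2 + 2))*(-⅕)))² = (⅘ + 0*((1 + 4)*(-⅕)))² = (⅘ + 0*(5*(-⅕)))² = (⅘ + 0*(-1))² = (⅘ + 0)² = (⅘)² = 16/25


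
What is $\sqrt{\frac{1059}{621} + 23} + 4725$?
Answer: $4725 + \frac{\sqrt{117622}}{69} \approx 4730.0$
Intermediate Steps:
$\sqrt{\frac{1059}{621} + 23} + 4725 = \sqrt{1059 \cdot \frac{1}{621} + 23} + 4725 = \sqrt{\frac{353}{207} + 23} + 4725 = \sqrt{\frac{5114}{207}} + 4725 = \frac{\sqrt{117622}}{69} + 4725 = 4725 + \frac{\sqrt{117622}}{69}$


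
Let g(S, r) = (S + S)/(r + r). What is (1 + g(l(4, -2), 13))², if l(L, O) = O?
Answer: 121/169 ≈ 0.71598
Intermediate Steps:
g(S, r) = S/r (g(S, r) = (2*S)/((2*r)) = (2*S)*(1/(2*r)) = S/r)
(1 + g(l(4, -2), 13))² = (1 - 2/13)² = (11/13)² = 121/169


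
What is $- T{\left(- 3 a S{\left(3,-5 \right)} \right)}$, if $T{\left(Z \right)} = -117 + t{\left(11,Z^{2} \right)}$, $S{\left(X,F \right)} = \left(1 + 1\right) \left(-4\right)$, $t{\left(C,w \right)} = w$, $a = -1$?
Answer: $-459$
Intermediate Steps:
$S{\left(X,F \right)} = -8$ ($S{\left(X,F \right)} = 2 \left(-4\right) = -8$)
$T{\left(Z \right)} = -117 + Z^{2}$
$- T{\left(- 3 a S{\left(3,-5 \right)} \right)} = - (-117 + \left(\left(-3\right) \left(-1\right) \left(-8\right)\right)^{2}) = - (-117 + \left(3 \left(-8\right)\right)^{2}) = - (-117 + \left(-24\right)^{2}) = - (-117 + 576) = \left(-1\right) 459 = -459$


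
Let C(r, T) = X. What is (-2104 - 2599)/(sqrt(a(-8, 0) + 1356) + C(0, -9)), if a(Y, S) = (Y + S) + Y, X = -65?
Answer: 61139/577 + 9406*sqrt(335)/2885 ≈ 165.63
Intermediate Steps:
a(Y, S) = S + 2*Y (a(Y, S) = (S + Y) + Y = S + 2*Y)
C(r, T) = -65
(-2104 - 2599)/(sqrt(a(-8, 0) + 1356) + C(0, -9)) = (-2104 - 2599)/(sqrt((0 + 2*(-8)) + 1356) - 65) = -4703/(sqrt((0 - 16) + 1356) - 65) = -4703/(sqrt(-16 + 1356) - 65) = -4703/(sqrt(1340) - 65) = -4703/(2*sqrt(335) - 65) = -4703/(-65 + 2*sqrt(335))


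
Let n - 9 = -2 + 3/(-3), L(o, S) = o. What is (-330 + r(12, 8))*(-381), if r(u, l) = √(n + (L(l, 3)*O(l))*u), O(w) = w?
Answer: 125730 - 1143*√86 ≈ 1.1513e+5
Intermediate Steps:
n = 6 (n = 9 + (-2 + 3/(-3)) = 9 + (-2 + 3*(-⅓)) = 9 + (-2 - 1) = 9 - 3 = 6)
r(u, l) = √(6 + u*l²) (r(u, l) = √(6 + (l*l)*u) = √(6 + l²*u) = √(6 + u*l²))
(-330 + r(12, 8))*(-381) = (-330 + √(6 + 12*8²))*(-381) = (-330 + √(6 + 12*64))*(-381) = (-330 + √(6 + 768))*(-381) = (-330 + √774)*(-381) = (-330 + 3*√86)*(-381) = 125730 - 1143*√86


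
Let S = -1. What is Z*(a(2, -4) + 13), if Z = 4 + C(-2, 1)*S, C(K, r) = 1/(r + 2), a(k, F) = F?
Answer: 33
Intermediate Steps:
C(K, r) = 1/(2 + r)
Z = 11/3 (Z = 4 - 1/(2 + 1) = 4 - 1/3 = 4 + (⅓)*(-1) = 4 - ⅓ = 11/3 ≈ 3.6667)
Z*(a(2, -4) + 13) = 11*(-4 + 13)/3 = (11/3)*9 = 33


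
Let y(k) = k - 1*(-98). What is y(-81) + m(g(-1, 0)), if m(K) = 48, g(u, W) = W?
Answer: 65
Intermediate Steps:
y(k) = 98 + k (y(k) = k + 98 = 98 + k)
y(-81) + m(g(-1, 0)) = (98 - 81) + 48 = 17 + 48 = 65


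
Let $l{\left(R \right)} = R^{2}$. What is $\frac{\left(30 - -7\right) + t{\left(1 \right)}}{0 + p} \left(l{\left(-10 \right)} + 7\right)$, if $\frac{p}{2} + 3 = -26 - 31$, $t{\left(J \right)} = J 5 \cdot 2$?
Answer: $- \frac{5029}{120} \approx -41.908$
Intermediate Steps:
$t{\left(J \right)} = 10 J$ ($t{\left(J \right)} = 5 J 2 = 10 J$)
$p = -120$ ($p = -6 + 2 \left(-26 - 31\right) = -6 + 2 \left(-57\right) = -6 - 114 = -120$)
$\frac{\left(30 - -7\right) + t{\left(1 \right)}}{0 + p} \left(l{\left(-10 \right)} + 7\right) = \frac{\left(30 - -7\right) + 10 \cdot 1}{0 - 120} \left(\left(-10\right)^{2} + 7\right) = \frac{\left(30 + 7\right) + 10}{-120} \left(100 + 7\right) = \left(37 + 10\right) \left(- \frac{1}{120}\right) 107 = 47 \left(- \frac{1}{120}\right) 107 = \left(- \frac{47}{120}\right) 107 = - \frac{5029}{120}$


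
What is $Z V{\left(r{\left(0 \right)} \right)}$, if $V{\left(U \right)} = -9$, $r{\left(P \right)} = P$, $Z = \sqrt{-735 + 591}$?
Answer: $- 108 i \approx - 108.0 i$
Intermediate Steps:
$Z = 12 i$ ($Z = \sqrt{-144} = 12 i \approx 12.0 i$)
$Z V{\left(r{\left(0 \right)} \right)} = 12 i \left(-9\right) = - 108 i$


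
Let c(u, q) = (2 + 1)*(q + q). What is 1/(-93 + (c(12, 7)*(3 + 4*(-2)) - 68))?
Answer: -1/371 ≈ -0.0026954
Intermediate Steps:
c(u, q) = 6*q (c(u, q) = 3*(2*q) = 6*q)
1/(-93 + (c(12, 7)*(3 + 4*(-2)) - 68)) = 1/(-93 + ((6*7)*(3 + 4*(-2)) - 68)) = 1/(-93 + (42*(3 - 8) - 68)) = 1/(-93 + (42*(-5) - 68)) = 1/(-93 + (-210 - 68)) = 1/(-93 - 278) = 1/(-371) = -1/371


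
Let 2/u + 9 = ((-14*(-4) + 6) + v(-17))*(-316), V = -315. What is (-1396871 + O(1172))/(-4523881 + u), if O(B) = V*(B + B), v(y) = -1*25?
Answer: 24984337931/52933931583 ≈ 0.47199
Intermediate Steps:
v(y) = -25
O(B) = -630*B (O(B) = -315*(B + B) = -630*B)
u = -2/11701 (u = 2/(-9 + ((-14*(-4) + 6) - 25)*(-316)) = 2/(-9 + ((56 + 6) - 25)*(-316)) = 2/(-9 + (62 - 25)*(-316)) = 2/(-9 + 37*(-316)) = 2/(-9 - 11692) = 2/(-11701) = 2*(-1/11701) = -2/11701 ≈ -0.00017093)
(-1396871 + O(1172))/(-4523881 + u) = (-1396871 - 630*1172)/(-4523881 - 2/11701) = (-1396871 - 738360)/(-52933931583/11701) = -2135231*(-11701/52933931583) = 24984337931/52933931583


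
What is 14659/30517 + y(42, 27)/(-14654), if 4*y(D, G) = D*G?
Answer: 412322833/894392236 ≈ 0.46101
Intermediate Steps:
y(D, G) = D*G/4 (y(D, G) = (D*G)/4 = D*G/4)
14659/30517 + y(42, 27)/(-14654) = 14659/30517 + ((1/4)*42*27)/(-14654) = 14659*(1/30517) + (567/2)*(-1/14654) = 14659/30517 - 567/29308 = 412322833/894392236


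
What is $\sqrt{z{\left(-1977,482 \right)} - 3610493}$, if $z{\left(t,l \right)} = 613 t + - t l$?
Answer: $2 i \sqrt{967370} \approx 1967.1 i$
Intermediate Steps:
$z{\left(t,l \right)} = 613 t - l t$
$\sqrt{z{\left(-1977,482 \right)} - 3610493} = \sqrt{- 1977 \left(613 - 482\right) - 3610493} = \sqrt{\left(-1977\right) 131 - 3610493} = \sqrt{-258987 - 3610493} = \sqrt{-3869480} = 2 i \sqrt{967370}$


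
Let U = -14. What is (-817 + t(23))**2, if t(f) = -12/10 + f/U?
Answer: 3293497321/4900 ≈ 6.7214e+5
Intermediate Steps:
t(f) = -6/5 - f/14 (t(f) = -12/10 + f/(-14) = -12*1/10 + f*(-1/14) = -6/5 - f/14)
(-817 + t(23))**2 = (-817 + (-6/5 - 1/14*23))**2 = (-817 + (-6/5 - 23/14))**2 = (-817 - 199/70)**2 = (-57389/70)**2 = 3293497321/4900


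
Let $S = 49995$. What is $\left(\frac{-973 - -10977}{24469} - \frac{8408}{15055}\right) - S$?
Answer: $- \frac{18417252971157}{368380795} \approx -49995.0$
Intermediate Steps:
$\left(\frac{-973 - -10977}{24469} - \frac{8408}{15055}\right) - S = \left(\frac{-973 - -10977}{24469} - \frac{8408}{15055}\right) - 49995 = \left(\left(-973 + 10977\right) \frac{1}{24469} - \frac{8408}{15055}\right) - 49995 = \left(10004 \cdot \frac{1}{24469} - \frac{8408}{15055}\right) - 49995 = \left(\frac{10004}{24469} - \frac{8408}{15055}\right) - 49995 = - \frac{55125132}{368380795} - 49995 = - \frac{18417252971157}{368380795}$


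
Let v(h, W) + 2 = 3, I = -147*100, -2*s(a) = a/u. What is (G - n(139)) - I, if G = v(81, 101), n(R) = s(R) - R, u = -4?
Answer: 118581/8 ≈ 14823.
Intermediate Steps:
s(a) = a/8 (s(a) = -a/(2*(-4)) = -a*(-1)/(2*4) = -(-1)*a/8 = a/8)
I = -14700
v(h, W) = 1 (v(h, W) = -2 + 3 = 1)
n(R) = -7*R/8 (n(R) = R/8 - R = -7*R/8)
G = 1
(G - n(139)) - I = (1 - (-7)*139/8) - 1*(-14700) = (1 - 1*(-973/8)) + 14700 = (1 + 973/8) + 14700 = 981/8 + 14700 = 118581/8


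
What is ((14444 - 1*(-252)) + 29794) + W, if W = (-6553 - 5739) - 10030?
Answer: 22168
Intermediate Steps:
W = -22322 (W = -12292 - 10030 = -22322)
((14444 - 1*(-252)) + 29794) + W = ((14444 - 1*(-252)) + 29794) - 22322 = ((14444 + 252) + 29794) - 22322 = (14696 + 29794) - 22322 = 44490 - 22322 = 22168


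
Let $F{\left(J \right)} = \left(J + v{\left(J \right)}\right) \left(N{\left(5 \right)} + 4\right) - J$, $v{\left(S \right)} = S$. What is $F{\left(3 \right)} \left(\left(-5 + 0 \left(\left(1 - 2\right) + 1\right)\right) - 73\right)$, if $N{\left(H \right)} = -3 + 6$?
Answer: $-3042$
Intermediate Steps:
$N{\left(H \right)} = 3$
$F{\left(J \right)} = 13 J$ ($F{\left(J \right)} = \left(J + J\right) \left(3 + 4\right) - J = 2 J 7 - J = 14 J - J = 13 J$)
$F{\left(3 \right)} \left(\left(-5 + 0 \left(\left(1 - 2\right) + 1\right)\right) - 73\right) = 13 \cdot 3 \left(\left(-5 + 0 \left(\left(1 - 2\right) + 1\right)\right) - 73\right) = 39 \left(\left(-5 + 0 \left(-1 + 1\right)\right) - 73\right) = 39 \left(\left(-5 + 0 \cdot 0\right) - 73\right) = 39 \left(\left(-5 + 0\right) - 73\right) = 39 \left(-5 - 73\right) = 39 \left(-78\right) = -3042$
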